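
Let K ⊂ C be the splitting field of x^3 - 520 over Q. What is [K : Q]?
[K : Q] = 6

The roots of x^3 - 520 are ∛520, ω∛520, ω^2∛520 where ω = e^(2πi/3) is a primitive cube root of unity, so K = Q(∛520, ω). Now [Q(∛520):Q] = 3 (since 520 is not a perfect cube, x^3 - 520 is irreducible) and [Q(ω):Q] = 2. Both 2 and 3 divide [K:Q], and [K:Q] ≤ 3·2 = 6, so [K:Q] = 6. (Equivalently: Q(∛520) ⊂ R but ω ∉ R, so [K : Q(∛520)] = 2.)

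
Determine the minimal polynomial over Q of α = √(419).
m_α(x) = x^2 - 419

α satisfies α^2 - 419 = 0, so x^2 - 419 annihilates α. Since d = 419 is squarefree and ≠ 1, it is not a perfect square in Q, so x^2 - 419 has no rational root and is therefore irreducible over Q (a degree-2 polynomial over a field is irreducible iff it has no root). Hence m_α(x) = x^2 - 419.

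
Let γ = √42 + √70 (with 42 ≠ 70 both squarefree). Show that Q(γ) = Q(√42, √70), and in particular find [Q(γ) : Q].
[Q(γ) : Q] = 4 (equivalently, Q(γ) = Q(√42, √70))

Obviously Q(γ) ⊆ Q(√42, √70), and [Q(√42, √70):Q] = 4 (since 42, 70 are distinct squarefree integers > 1 with 2940 not a perfect square). To show equality we compute the minimal polynomial of γ. From γ = √42 + √70: γ^2 = 42 + 2√(2940) + 70 = 112 + 2√(2940), so γ^2 - 112 = 2√(2940); squaring, (γ^2 - 112)^2 = 4·2940, i.e. γ^4 - 224γ^2 + 12544 - 11760 = 0, i.e. γ^4 - 224γ^2 + 784 = 0. So γ is a root of x^4 - 224x^2 + 784. This polynomial is irreducible over Q: it has no rational root (each ±√42 ± √70 is irrational), and any factorization into two quadratics over Q would force √(2940) ∈ Q (pairing opposite roots) or √42, √70 ∈ Q (other pairings), all impossible. Hence [Q(γ):Q] = 4 = [Q(√42, √70):Q], so Q(γ) = Q(√42, √70).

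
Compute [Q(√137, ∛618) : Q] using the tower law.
[Q(√137, ∛618) : Q] = 6

Let L = Q(√137, ∛618). Since Q(√137) ⊂ L and [Q(√137):Q] = 2, the tower law gives 2 | [L:Q]. Likewise Q(∛618) ⊂ L with [Q(∛618):Q] = 3 (because 618 is not a perfect cube), so 3 | [L:Q]. As gcd(2,3) = 1, [L:Q] is divisible by 6. Conversely L is generated over Q by √137 and ∛618, so [L:Q] ≤ 2·3 = 6. Therefore [Q(√137, ∛618) : Q] = 6.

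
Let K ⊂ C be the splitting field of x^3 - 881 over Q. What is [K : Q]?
[K : Q] = 6

The roots of x^3 - 881 are ∛881, ω∛881, ω^2∛881 where ω = e^(2πi/3) is a primitive cube root of unity, so K = Q(∛881, ω). Now [Q(∛881):Q] = 3 (since 881 is not a perfect cube, x^3 - 881 is irreducible) and [Q(ω):Q] = 2. Both 2 and 3 divide [K:Q], and [K:Q] ≤ 3·2 = 6, so [K:Q] = 6. (Equivalently: Q(∛881) ⊂ R but ω ∉ R, so [K : Q(∛881)] = 2.)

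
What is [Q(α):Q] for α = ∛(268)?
[Q(α):Q] = 3

The minimal polynomial of α is x^3 - 268, irreducible over Q since 268 is not a perfect cube (so x^3 - 268 has no rational root). Hence [Q(α):Q] = deg(m_α) = 3.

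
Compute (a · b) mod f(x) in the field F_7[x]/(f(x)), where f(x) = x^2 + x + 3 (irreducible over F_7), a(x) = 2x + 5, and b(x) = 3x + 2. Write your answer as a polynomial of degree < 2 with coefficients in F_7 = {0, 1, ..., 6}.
a · b ≡ 6x + 6 (mod f(x))

Multiply in F_7[x]: a(x)·b(x) = (2x + 5)·(3x + 2) = 6x^2 + 5x + 3. This has degree ≥ 2, so divide by f(x) over F_7: 6x^2 + 5x + 3 = (6)·(x^2 + x + 3) + (6x + 6). Hence a·b ≡ 6x + 6 (mod f). (F_7[x]/(f) is a field with 7^2 = 49 elements since f is irreducible of degree 2.)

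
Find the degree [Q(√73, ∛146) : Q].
[Q(√73, ∛146) : Q] = 6

Let L = Q(√73, ∛146). Since Q(√73) ⊂ L and [Q(√73):Q] = 2, the tower law gives 2 | [L:Q]. Likewise Q(∛146) ⊂ L with [Q(∛146):Q] = 3 (because 146 is not a perfect cube), so 3 | [L:Q]. As gcd(2,3) = 1, [L:Q] is divisible by 6. Conversely L is generated over Q by √73 and ∛146, so [L:Q] ≤ 2·3 = 6. Therefore [Q(√73, ∛146) : Q] = 6.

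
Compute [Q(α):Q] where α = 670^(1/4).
[Q(α):Q] = 4

α is a root of x^4 - 670. By Eisenstein's criterion at the prime p = 2 (which divides the constant term 670 but p^2 = 4 does not, since 670 is squarefree), x^4 - 670 is irreducible over Q. Hence [Q(α):Q] = 4.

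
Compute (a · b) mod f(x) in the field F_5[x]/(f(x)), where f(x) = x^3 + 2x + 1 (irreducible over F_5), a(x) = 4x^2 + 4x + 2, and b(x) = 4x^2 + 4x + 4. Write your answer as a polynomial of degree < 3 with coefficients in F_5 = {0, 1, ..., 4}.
a · b ≡ 3x^2 + 4x + 1 (mod f(x))

Multiply in F_5[x]: a(x)·b(x) = (4x^2 + 4x + 2)·(4x^2 + 4x + 4) = x^4 + 2x^3 + 4x + 3. This has degree ≥ 3, so divide by f(x) over F_5: x^4 + 2x^3 + 4x + 3 = (x + 2)·(x^3 + 2x + 1) + (3x^2 + 4x + 1). Hence a·b ≡ 3x^2 + 4x + 1 (mod f). (F_5[x]/(f) is a field with 5^3 = 125 elements since f is irreducible of degree 3.)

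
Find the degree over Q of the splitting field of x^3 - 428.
[K : Q] = 6

The roots of x^3 - 428 are ∛428, ω∛428, ω^2∛428 where ω = e^(2πi/3) is a primitive cube root of unity, so K = Q(∛428, ω). Now [Q(∛428):Q] = 3 (since 428 is not a perfect cube, x^3 - 428 is irreducible) and [Q(ω):Q] = 2. Both 2 and 3 divide [K:Q], and [K:Q] ≤ 3·2 = 6, so [K:Q] = 6. (Equivalently: Q(∛428) ⊂ R but ω ∉ R, so [K : Q(∛428)] = 2.)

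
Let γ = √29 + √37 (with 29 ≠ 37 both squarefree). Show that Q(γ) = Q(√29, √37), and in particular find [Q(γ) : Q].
[Q(γ) : Q] = 4 (equivalently, Q(γ) = Q(√29, √37))

Obviously Q(γ) ⊆ Q(√29, √37), and [Q(√29, √37):Q] = 4 (since 29, 37 are distinct squarefree integers > 1 with 1073 not a perfect square). To show equality we compute the minimal polynomial of γ. From γ = √29 + √37: γ^2 = 29 + 2√(1073) + 37 = 66 + 2√(1073), so γ^2 - 66 = 2√(1073); squaring, (γ^2 - 66)^2 = 4·1073, i.e. γ^4 - 132γ^2 + 4356 - 4292 = 0, i.e. γ^4 - 132γ^2 + 64 = 0. So γ is a root of x^4 - 132x^2 + 64. This polynomial is irreducible over Q: it has no rational root (each ±√29 ± √37 is irrational), and any factorization into two quadratics over Q would force √(1073) ∈ Q (pairing opposite roots) or √29, √37 ∈ Q (other pairings), all impossible. Hence [Q(γ):Q] = 4 = [Q(√29, √37):Q], so Q(γ) = Q(√29, √37).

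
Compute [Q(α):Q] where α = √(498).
[Q(α):Q] = 2

[Q(α):Q] equals the degree of the minimal polynomial of α. Here α^2 = 498 and x^2 - 498 is irreducible (d = 498 is squarefree, ≠ 1, hence not a square), so deg(m_α) = 2. Thus [Q(α):Q] = 2.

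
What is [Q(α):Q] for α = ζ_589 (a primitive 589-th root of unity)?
[Q(α):Q] = 540

The minimal polynomial of ζ_589 over Q is the 589-th cyclotomic polynomial Φ_589(x), which is irreducible over Q and has degree φ(589) = 540. Hence [Q(α):Q] = φ(589) = 540.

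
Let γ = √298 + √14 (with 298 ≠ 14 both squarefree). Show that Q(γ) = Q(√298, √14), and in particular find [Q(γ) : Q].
[Q(γ) : Q] = 4 (equivalently, Q(γ) = Q(√298, √14))

Obviously Q(γ) ⊆ Q(√298, √14), and [Q(√298, √14):Q] = 4 (since 298, 14 are distinct squarefree integers > 1 with 4172 not a perfect square). To show equality we compute the minimal polynomial of γ. From γ = √298 + √14: γ^2 = 298 + 2√(4172) + 14 = 312 + 2√(4172), so γ^2 - 312 = 2√(4172); squaring, (γ^2 - 312)^2 = 4·4172, i.e. γ^4 - 624γ^2 + 97344 - 16688 = 0, i.e. γ^4 - 624γ^2 + 80656 = 0. So γ is a root of x^4 - 624x^2 + 80656. This polynomial is irreducible over Q: it has no rational root (each ±√298 ± √14 is irrational), and any factorization into two quadratics over Q would force √(4172) ∈ Q (pairing opposite roots) or √298, √14 ∈ Q (other pairings), all impossible. Hence [Q(γ):Q] = 4 = [Q(√298, √14):Q], so Q(γ) = Q(√298, √14).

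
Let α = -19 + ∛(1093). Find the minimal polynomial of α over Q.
m_α(x) = x^3 + 57x^2 + 1083x + 5766

Set β = α + 19 = ∛(1093), so β^3 = 1093. Then (α + 19)^3 - 1093 = 0, i.e. α is a root of g(x) = (x + 19)^3 - 1093 = x^3 + 57x^2 + 1083x + 5766. Since g(x) = h(x + 19) where h(x) = x^3 - 1093, and h is irreducible over Q (because 1093 is not a perfect cube, so h has no rational root, and a monic cubic with no rational root is irreducible), g is also irreducible (irreducibility is preserved under the substitution x → x + 19). Hence m_α(x) = x^3 + 57x^2 + 1083x + 5766.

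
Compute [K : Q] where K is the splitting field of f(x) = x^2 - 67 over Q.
[K : Q] = 2

f(x) = x^2 - 67 factors as (x - √67)(x + √67). The splitting field is K = Q(√67). Since 67 is squarefree and > 1, it is not a perfect square, so x^2 - 67 is irreducible over Q and [Q(√67) : Q] = 2. Hence [K : Q] = 2.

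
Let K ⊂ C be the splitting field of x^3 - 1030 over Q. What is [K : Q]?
[K : Q] = 6

The roots of x^3 - 1030 are ∛1030, ω∛1030, ω^2∛1030 where ω = e^(2πi/3) is a primitive cube root of unity, so K = Q(∛1030, ω). Now [Q(∛1030):Q] = 3 (since 1030 is not a perfect cube, x^3 - 1030 is irreducible) and [Q(ω):Q] = 2. Both 2 and 3 divide [K:Q], and [K:Q] ≤ 3·2 = 6, so [K:Q] = 6. (Equivalently: Q(∛1030) ⊂ R but ω ∉ R, so [K : Q(∛1030)] = 2.)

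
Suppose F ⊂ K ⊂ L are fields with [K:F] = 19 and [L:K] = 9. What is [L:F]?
[L:F] = 171

The tower law says that for any tower of field extensions F ⊂ K ⊂ L with finite degrees, [L:F] = [L:K] · [K:F]. Here this gives [L:F] = 9 · 19 = 171.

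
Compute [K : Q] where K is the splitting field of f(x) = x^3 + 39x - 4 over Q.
[K : Q] = 6

By the rational root test, any rational root of the monic integer polynomial f(x) = x^3 + 39x - 4 must be an integer dividing the constant term -4, i.e. one of ±{1, 2, 4}. Evaluating: f(1) = 36, f(-1) = -44, f(2) = 82, f(-2) = -90, f(4) = 216, f(-4) = -224; none is 0, so f has no rational root and is therefore irreducible over Q (a cubic with no linear factor over a field is irreducible). For an irreducible cubic, the Galois group is A_3 or S_3 according as the discriminant disc(f) = -4a^3 - 27b^2 = -4·(39)^3 - 27·(-4)^2 = -237708 is or is not a square in Q. Here disc(f) = -237708 is not a perfect square in Q, so the Galois group of f over Q is not contained in A_3 and must be all of S_3. The splitting field has degree |S_3| = 6 over Q, so [K : Q] = 6.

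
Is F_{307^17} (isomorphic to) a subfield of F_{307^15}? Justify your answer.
No: F_{307^17} is not a subfield of F_{307^15}

F_{p^m} embeds in F_{p^n} iff m | n. Here 17 ∤ 15 (since 15 = 0·17 + 15 with remainder 15 ≠ 0), so F_{307^17} is not a subfield of F_{307^15}. Equivalently: if it were, the tower law would give 17 = [F_{307^17}:F_307] dividing [F_{307^15}:F_307] = 15, contradiction.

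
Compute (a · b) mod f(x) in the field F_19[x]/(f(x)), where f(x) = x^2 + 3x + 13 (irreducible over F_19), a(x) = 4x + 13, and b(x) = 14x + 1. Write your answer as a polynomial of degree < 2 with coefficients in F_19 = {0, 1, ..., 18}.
a · b ≡ 18x + 7 (mod f(x))

Multiply in F_19[x]: a(x)·b(x) = (4x + 13)·(14x + 1) = 18x^2 + 15x + 13. This has degree ≥ 2, so divide by f(x) over F_19: 18x^2 + 15x + 13 = (18)·(x^2 + 3x + 13) + (18x + 7). Hence a·b ≡ 18x + 7 (mod f). (F_19[x]/(f) is a field with 19^2 = 361 elements since f is irreducible of degree 2.)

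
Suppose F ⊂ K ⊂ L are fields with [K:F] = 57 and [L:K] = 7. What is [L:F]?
[L:F] = 399

The tower law says that for any tower of field extensions F ⊂ K ⊂ L with finite degrees, [L:F] = [L:K] · [K:F]. Here this gives [L:F] = 7 · 57 = 399.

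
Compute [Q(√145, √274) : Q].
[Q(√145, √274) : Q] = 4

[Q(√145):Q] = 2 (min poly x^2 - 145, irreducible since 145 is squarefree > 1). For the top step, suppose √274 ∈ Q(√145), say √274 = c + d√145 with c, d ∈ Q. Squaring: 274 = c^2 + 145d^2 + 2cd√145. Since √145 ∉ Q this forces 2cd = 0. If d = 0 then √274 = c ∈ Q, contradicting 274 squarefree > 1. If c = 0 then 274 = 145d^2, so 145·274 = (145d)^2 is a perfect square in Q — but 145·274 = 39730 is not a perfect square (since 145 and 274 are distinct squarefree integers). Contradiction. Hence √274 ∉ Q(√145), so x^2 - 274 stays irreducible over Q(√145) and [Q(√145, √274) : Q(√145)] = 2. By the tower law, [Q(√145, √274) : Q] = 2 · 2 = 4.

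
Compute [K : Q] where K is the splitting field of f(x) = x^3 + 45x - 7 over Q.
[K : Q] = 6

By the rational root test, any rational root of the monic integer polynomial f(x) = x^3 + 45x - 7 must be an integer dividing the constant term -7, i.e. one of ±{1, 7}. Evaluating: f(1) = 39, f(-1) = -53, f(7) = 651, f(-7) = -665; none is 0, so f has no rational root and is therefore irreducible over Q (a cubic with no linear factor over a field is irreducible). For an irreducible cubic, the Galois group is A_3 or S_3 according as the discriminant disc(f) = -4a^3 - 27b^2 = -4·(45)^3 - 27·(-7)^2 = -365823 is or is not a square in Q. Here disc(f) = -365823 is not a perfect square in Q, so the Galois group of f over Q is not contained in A_3 and must be all of S_3. The splitting field has degree |S_3| = 6 over Q, so [K : Q] = 6.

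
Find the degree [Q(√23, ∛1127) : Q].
[Q(√23, ∛1127) : Q] = 6

Let L = Q(√23, ∛1127). Since Q(√23) ⊂ L and [Q(√23):Q] = 2, the tower law gives 2 | [L:Q]. Likewise Q(∛1127) ⊂ L with [Q(∛1127):Q] = 3 (because 1127 is not a perfect cube), so 3 | [L:Q]. As gcd(2,3) = 1, [L:Q] is divisible by 6. Conversely L is generated over Q by √23 and ∛1127, so [L:Q] ≤ 2·3 = 6. Therefore [Q(√23, ∛1127) : Q] = 6.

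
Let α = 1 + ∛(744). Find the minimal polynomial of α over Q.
m_α(x) = x^3 - 3x^2 + 3x - 745

Set β = α - 1 = ∛(744), so β^3 = 744. Then (α - 1)^3 - 744 = 0, i.e. α is a root of g(x) = (x - 1)^3 - 744 = x^3 - 3x^2 + 3x - 745. Since g(x) = h(x - 1) where h(x) = x^3 - 744, and h is irreducible over Q (because 744 is not a perfect cube, so h has no rational root, and a monic cubic with no rational root is irreducible), g is also irreducible (irreducibility is preserved under the substitution x → x - 1). Hence m_α(x) = x^3 - 3x^2 + 3x - 745.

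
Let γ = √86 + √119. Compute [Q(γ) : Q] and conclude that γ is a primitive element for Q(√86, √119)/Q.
[Q(γ) : Q] = 4 (equivalently, Q(γ) = Q(√86, √119))

Obviously Q(γ) ⊆ Q(√86, √119), and [Q(√86, √119):Q] = 4 (since 86, 119 are distinct squarefree integers > 1 with 10234 not a perfect square). To show equality we compute the minimal polynomial of γ. From γ = √86 + √119: γ^2 = 86 + 2√(10234) + 119 = 205 + 2√(10234), so γ^2 - 205 = 2√(10234); squaring, (γ^2 - 205)^2 = 4·10234, i.e. γ^4 - 410γ^2 + 42025 - 40936 = 0, i.e. γ^4 - 410γ^2 + 1089 = 0. So γ is a root of x^4 - 410x^2 + 1089. This polynomial is irreducible over Q: it has no rational root (each ±√86 ± √119 is irrational), and any factorization into two quadratics over Q would force √(10234) ∈ Q (pairing opposite roots) or √86, √119 ∈ Q (other pairings), all impossible. Hence [Q(γ):Q] = 4 = [Q(√86, √119):Q], so Q(γ) = Q(√86, √119).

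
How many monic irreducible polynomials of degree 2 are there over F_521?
There are 135460 monic irreducible polynomials of degree 2 over F_521

Each element of F_{521^2} that lies in no proper subfield is a root of exactly one monic irreducible of degree 2 over F_521, and each such polynomial has 2 distinct roots in F_{521^2}. By Möbius inversion the count is N_521(2) = (1/2) Σ_{d|2} μ(2/d) · 521^d = (1/2)(μ(2)·521^1 + μ(1)·521^2) = 270920/2 = 135460.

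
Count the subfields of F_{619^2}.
F_{619^2} has 2 subfields

The subfields of F_{p^n} are exactly the fields F_{p^d} for d | n (each is the fixed field of the unique index-d subgroup of Gal(F_{p^n}/F_p) ≅ Z/nZ). The divisors of n = 2 are {1, 2}, giving 2 subfields: F_{619^1}, F_{619^2}.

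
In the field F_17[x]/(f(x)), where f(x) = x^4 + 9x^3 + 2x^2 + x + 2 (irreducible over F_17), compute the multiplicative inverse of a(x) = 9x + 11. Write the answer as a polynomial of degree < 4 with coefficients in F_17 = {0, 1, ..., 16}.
a(x)^(-1) ≡ 11x^3 + 10x^2 + 6x + 15 (mod f(x))

Since f is irreducible over F_17, F_17[x]/(f) is a field and a(x) ≠ 0 has an inverse. Apply the extended Euclidean algorithm to f(x) and a(x) in F_17[x]: f(x) = (2x^3 + 8x^2 + 15x + 12)·a(x) + (6). The last nonzero remainder is the constant 6 = gcd(f, a) in F_17. Back-substituting through the division chain expresses 6 = s(x)·a(x) + t(x)·f(x) with s(x) ≡ 15x^3 + 9x^2 + 2x + 5 (mod f), so (15x^3 + 9x^2 + 2x + 5)·a(x) ≡ 6 (mod f). Multiplying by 6^(-1) ≡ 3 in F_17 gives a(x)^(-1) ≡ 3·(15x^3 + 9x^2 + 2x + 5) ≡ 11x^3 + 10x^2 + 6x + 15 (mod f). Check: (9x + 11)·(11x^3 + 10x^2 + 6x + 15) = 14x^4 + 7x^3 + 11x^2 + 14x + 12 ≡ 1 (mod x^4 + 9x^3 + 2x^2 + x + 2).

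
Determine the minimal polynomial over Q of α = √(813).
m_α(x) = x^2 - 813

α satisfies α^2 - 813 = 0, so x^2 - 813 annihilates α. Since d = 813 is squarefree and ≠ 1, it is not a perfect square in Q, so x^2 - 813 has no rational root and is therefore irreducible over Q (a degree-2 polynomial over a field is irreducible iff it has no root). Hence m_α(x) = x^2 - 813.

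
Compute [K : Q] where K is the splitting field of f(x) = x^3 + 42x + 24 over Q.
[K : Q] = 6

By the rational root test, any rational root of the monic integer polynomial f(x) = x^3 + 42x + 24 must be an integer dividing the constant term 24, i.e. one of ±{1, 2, 3, 4, 6, 8, 12, 24}. Evaluating: f(1) = 67, f(-1) = -19, f(2) = 116, f(-2) = -68, f(3) = 177, f(-3) = -129, f(4) = 256, f(-4) = -208, f(6) = 492, f(-6) = -444, f(8) = 872, f(-8) = -824, f(12) = 2256, f(-12) = -2208, f(24) = 14856, f(-24) = -14808; none is 0, so f has no rational root and is therefore irreducible over Q (a cubic with no linear factor over a field is irreducible). For an irreducible cubic, the Galois group is A_3 or S_3 according as the discriminant disc(f) = -4a^3 - 27b^2 = -4·(42)^3 - 27·(24)^2 = -311904 is or is not a square in Q. Here disc(f) = -311904 is not a perfect square in Q, so the Galois group of f over Q is not contained in A_3 and must be all of S_3. The splitting field has degree |S_3| = 6 over Q, so [K : Q] = 6.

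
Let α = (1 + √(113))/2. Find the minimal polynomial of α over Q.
m_α(x) = x^2 - x - 28

From 2α - 1 = √(113), squaring gives (2α - 1)^2 = 113, i.e. 4α^2 - 4α + 1 = 113, so α^2 - α + (1 - 113)/4 = 0. Since 113 ≡ 1 (mod 4), (1 - 113)/4 = -28 ∈ Z. The polynomial x^2 - x - 28 has discriminant 1 - 4·(-28) = 113, which is not a perfect square in Q (d = 113 is squarefree and ≠ 1), so x^2 - x - 28 is irreducible over Q. It is the minimal polynomial of α.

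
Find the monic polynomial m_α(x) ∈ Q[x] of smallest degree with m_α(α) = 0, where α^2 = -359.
m_α(x) = x^2 + 359

α satisfies α^2 + 359 = 0, so x^2 + 359 annihilates α. Since d = -359 is squarefree and ≠ 1, it is not a perfect square in Q, so x^2 + 359 has no rational root and is therefore irreducible over Q (a degree-2 polynomial over a field is irreducible iff it has no root). Hence m_α(x) = x^2 + 359.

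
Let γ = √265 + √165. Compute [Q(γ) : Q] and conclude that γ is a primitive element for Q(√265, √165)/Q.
[Q(γ) : Q] = 4 (equivalently, Q(γ) = Q(√265, √165))

Obviously Q(γ) ⊆ Q(√265, √165), and [Q(√265, √165):Q] = 4 (since 265, 165 are distinct squarefree integers > 1 with 43725 not a perfect square). To show equality we compute the minimal polynomial of γ. From γ = √265 + √165: γ^2 = 265 + 2√(43725) + 165 = 430 + 2√(43725), so γ^2 - 430 = 2√(43725); squaring, (γ^2 - 430)^2 = 4·43725, i.e. γ^4 - 860γ^2 + 184900 - 174900 = 0, i.e. γ^4 - 860γ^2 + 10000 = 0. So γ is a root of x^4 - 860x^2 + 10000. This polynomial is irreducible over Q: it has no rational root (each ±√265 ± √165 is irrational), and any factorization into two quadratics over Q would force √(43725) ∈ Q (pairing opposite roots) or √265, √165 ∈ Q (other pairings), all impossible. Hence [Q(γ):Q] = 4 = [Q(√265, √165):Q], so Q(γ) = Q(√265, √165).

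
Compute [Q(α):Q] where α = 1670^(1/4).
[Q(α):Q] = 4

α is a root of x^4 - 1670. By Eisenstein's criterion at the prime p = 2 (which divides the constant term 1670 but p^2 = 4 does not, since 1670 is squarefree), x^4 - 1670 is irreducible over Q. Hence [Q(α):Q] = 4.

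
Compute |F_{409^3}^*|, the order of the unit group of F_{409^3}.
|F_{409^3}^*| = 68417928

F_{409^3} has 409^3 = 68417929 elements; its multiplicative group consists of all nonzero elements, so |F_{409^3}^*| = 68417929 - 1 = 68417928. (It is cyclic since any finite subgroup of the multiplicative group of a field is cyclic.)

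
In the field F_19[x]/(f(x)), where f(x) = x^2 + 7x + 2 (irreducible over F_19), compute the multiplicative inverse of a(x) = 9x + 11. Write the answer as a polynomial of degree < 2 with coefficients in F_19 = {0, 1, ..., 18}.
a(x)^(-1) ≡ 6x + 3 (mod f(x))

Since f is irreducible over F_19, F_19[x]/(f) is a field and a(x) ≠ 0 has an inverse. Apply the extended Euclidean algorithm to f(x) and a(x) in F_19[x]: f(x) = (17x + 18)·a(x) + (13). The last nonzero remainder is the constant 13 = gcd(f, a) in F_19. Back-substituting through the division chain expresses 13 = s(x)·a(x) + t(x)·f(x) with s(x) ≡ 2x + 1 (mod f), so (2x + 1)·a(x) ≡ 13 (mod f). Multiplying by 13^(-1) ≡ 3 in F_19 gives a(x)^(-1) ≡ 3·(2x + 1) ≡ 6x + 3 (mod f). Check: (9x + 11)·(6x + 3) = 16x^2 + 17x + 14 ≡ 1 (mod x^2 + 7x + 2).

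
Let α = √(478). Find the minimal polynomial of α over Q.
m_α(x) = x^2 - 478

α satisfies α^2 - 478 = 0, so x^2 - 478 annihilates α. Since d = 478 is squarefree and ≠ 1, it is not a perfect square in Q, so x^2 - 478 has no rational root and is therefore irreducible over Q (a degree-2 polynomial over a field is irreducible iff it has no root). Hence m_α(x) = x^2 - 478.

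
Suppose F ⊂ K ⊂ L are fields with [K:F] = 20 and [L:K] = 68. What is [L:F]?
[L:F] = 1360

The tower law says that for any tower of field extensions F ⊂ K ⊂ L with finite degrees, [L:F] = [L:K] · [K:F]. Here this gives [L:F] = 68 · 20 = 1360.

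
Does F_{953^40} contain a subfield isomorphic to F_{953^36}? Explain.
No: F_{953^36} is not a subfield of F_{953^40}

F_{p^m} embeds in F_{p^n} iff m | n. Here 36 ∤ 40 (since 40 = 1·36 + 4 with remainder 4 ≠ 0), so F_{953^36} is not a subfield of F_{953^40}. Equivalently: if it were, the tower law would give 36 = [F_{953^36}:F_953] dividing [F_{953^40}:F_953] = 40, contradiction.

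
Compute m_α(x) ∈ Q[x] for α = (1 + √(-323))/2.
m_α(x) = x^2 - x + 81

From 2α - 1 = √(-323), squaring gives (2α - 1)^2 = -323, i.e. 4α^2 - 4α + 1 = -323, so α^2 - α + (1 + 323)/4 = 0. Since -323 ≡ 1 (mod 4), (1 + 323)/4 = 81 ∈ Z. The polynomial x^2 - x + 81 has discriminant 1 - 4·(81) = -323, which is not a perfect square in Q (d = -323 is squarefree and ≠ 1), so x^2 - x + 81 is irreducible over Q. It is the minimal polynomial of α.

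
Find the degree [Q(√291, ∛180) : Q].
[Q(√291, ∛180) : Q] = 6

Let L = Q(√291, ∛180). Since Q(√291) ⊂ L and [Q(√291):Q] = 2, the tower law gives 2 | [L:Q]. Likewise Q(∛180) ⊂ L with [Q(∛180):Q] = 3 (because 180 is not a perfect cube), so 3 | [L:Q]. As gcd(2,3) = 1, [L:Q] is divisible by 6. Conversely L is generated over Q by √291 and ∛180, so [L:Q] ≤ 2·3 = 6. Therefore [Q(√291, ∛180) : Q] = 6.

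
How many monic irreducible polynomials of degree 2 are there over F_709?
There are 250986 monic irreducible polynomials of degree 2 over F_709

Each element of F_{709^2} that lies in no proper subfield is a root of exactly one monic irreducible of degree 2 over F_709, and each such polynomial has 2 distinct roots in F_{709^2}. By Möbius inversion the count is N_709(2) = (1/2) Σ_{d|2} μ(2/d) · 709^d = (1/2)(μ(2)·709^1 + μ(1)·709^2) = 501972/2 = 250986.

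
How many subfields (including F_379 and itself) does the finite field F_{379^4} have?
F_{379^4} has 3 subfields

The subfields of F_{p^n} are exactly the fields F_{p^d} for d | n (each is the fixed field of the unique index-d subgroup of Gal(F_{p^n}/F_p) ≅ Z/nZ). The divisors of n = 4 are {1, 2, 4}, giving 3 subfields: F_{379^1}, F_{379^2}, F_{379^4}.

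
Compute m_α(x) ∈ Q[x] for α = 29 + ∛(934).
m_α(x) = x^3 - 87x^2 + 2523x - 25323

Set β = α - 29 = ∛(934), so β^3 = 934. Then (α - 29)^3 - 934 = 0, i.e. α is a root of g(x) = (x - 29)^3 - 934 = x^3 - 87x^2 + 2523x - 25323. Since g(x) = h(x - 29) where h(x) = x^3 - 934, and h is irreducible over Q (because 934 is not a perfect cube, so h has no rational root, and a monic cubic with no rational root is irreducible), g is also irreducible (irreducibility is preserved under the substitution x → x - 29). Hence m_α(x) = x^3 - 87x^2 + 2523x - 25323.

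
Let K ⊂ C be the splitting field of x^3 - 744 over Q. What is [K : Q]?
[K : Q] = 6

The roots of x^3 - 744 are ∛744, ω∛744, ω^2∛744 where ω = e^(2πi/3) is a primitive cube root of unity, so K = Q(∛744, ω). Now [Q(∛744):Q] = 3 (since 744 is not a perfect cube, x^3 - 744 is irreducible) and [Q(ω):Q] = 2. Both 2 and 3 divide [K:Q], and [K:Q] ≤ 3·2 = 6, so [K:Q] = 6. (Equivalently: Q(∛744) ⊂ R but ω ∉ R, so [K : Q(∛744)] = 2.)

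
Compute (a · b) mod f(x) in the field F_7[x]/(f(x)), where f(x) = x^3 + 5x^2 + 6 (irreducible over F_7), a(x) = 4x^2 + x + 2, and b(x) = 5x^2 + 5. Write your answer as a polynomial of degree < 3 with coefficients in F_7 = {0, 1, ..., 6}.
a · b ≡ x^2 + 4x + 6 (mod f(x))

Multiply in F_7[x]: a(x)·b(x) = (4x^2 + x + 2)·(5x^2 + 5) = 6x^4 + 5x^3 + 2x^2 + 5x + 3. This has degree ≥ 3, so divide by f(x) over F_7: 6x^4 + 5x^3 + 2x^2 + 5x + 3 = (6x + 3)·(x^3 + 5x^2 + 6) + (x^2 + 4x + 6). Hence a·b ≡ x^2 + 4x + 6 (mod f). (F_7[x]/(f) is a field with 7^3 = 343 elements since f is irreducible of degree 3.)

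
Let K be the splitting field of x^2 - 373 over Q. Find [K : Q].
[K : Q] = 2

f(x) = x^2 - 373 factors as (x - √373)(x + √373). The splitting field is K = Q(√373). Since 373 is squarefree and > 1, it is not a perfect square, so x^2 - 373 is irreducible over Q and [Q(√373) : Q] = 2. Hence [K : Q] = 2.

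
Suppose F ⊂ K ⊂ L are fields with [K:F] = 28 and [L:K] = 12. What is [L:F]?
[L:F] = 336

The tower law says that for any tower of field extensions F ⊂ K ⊂ L with finite degrees, [L:F] = [L:K] · [K:F]. Here this gives [L:F] = 12 · 28 = 336.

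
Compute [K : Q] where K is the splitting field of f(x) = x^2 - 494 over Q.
[K : Q] = 2

f(x) = x^2 - 494 factors as (x - √494)(x + √494). The splitting field is K = Q(√494). Since 494 is squarefree and > 1, it is not a perfect square, so x^2 - 494 is irreducible over Q and [Q(√494) : Q] = 2. Hence [K : Q] = 2.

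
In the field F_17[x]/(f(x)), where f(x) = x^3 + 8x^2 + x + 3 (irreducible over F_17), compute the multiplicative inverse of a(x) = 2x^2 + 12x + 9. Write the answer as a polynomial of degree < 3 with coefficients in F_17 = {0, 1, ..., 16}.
a(x)^(-1) ≡ 3x^2 + 2x + 5 (mod f(x))

Since f is irreducible over F_17, F_17[x]/(f) is a field and a(x) ≠ 0 has an inverse. Apply the extended Euclidean algorithm to f(x) and a(x) in F_17[x]: f(x) = (9x + 1)·a(x) + (10x + 11);  a(x) = (7x + 2)·(10x + 11) + (4). The last nonzero remainder is the constant 4 = gcd(f, a) in F_17. Back-substituting through the division chain expresses 4 = s(x)·a(x) + t(x)·f(x) with s(x) ≡ 12x^2 + 8x + 3 (mod f), so (12x^2 + 8x + 3)·a(x) ≡ 4 (mod f). Multiplying by 4^(-1) ≡ 13 in F_17 gives a(x)^(-1) ≡ 13·(12x^2 + 8x + 3) ≡ 3x^2 + 2x + 5 (mod f). Check: (2x^2 + 12x + 9)·(3x^2 + 2x + 5) = 6x^4 + 6x^3 + 10x^2 + 10x + 11 ≡ 1 (mod x^3 + 8x^2 + x + 3).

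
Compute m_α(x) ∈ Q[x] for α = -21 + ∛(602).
m_α(x) = x^3 + 63x^2 + 1323x + 8659

Set β = α + 21 = ∛(602), so β^3 = 602. Then (α + 21)^3 - 602 = 0, i.e. α is a root of g(x) = (x + 21)^3 - 602 = x^3 + 63x^2 + 1323x + 8659. Since g(x) = h(x + 21) where h(x) = x^3 - 602, and h is irreducible over Q (because 602 is not a perfect cube, so h has no rational root, and a monic cubic with no rational root is irreducible), g is also irreducible (irreducibility is preserved under the substitution x → x + 21). Hence m_α(x) = x^3 + 63x^2 + 1323x + 8659.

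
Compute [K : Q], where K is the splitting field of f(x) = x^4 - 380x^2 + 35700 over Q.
[K : Q] = 4

Solving the quadratic in x^2: x^2 = (380 ± √(380^2 - 4·35700))/2 = (380 ± √1600)/2 = (380 ± 40)/2, giving x^2 = 170 or x^2 = 210. So f(x) = (x^2 - 170)(x^2 - 210) and the roots of f are ±√170, ±√210. Hence the splitting field is K = Q(√170, √210). Since 170 and 210 are distinct squarefree integers > 1, their product 35700 is not a perfect square, so √210 ∉ Q(√170). By the tower law [K:Q] = [Q(√170,√210):Q(√170)] · [Q(√170):Q] = 2 · 2 = 4.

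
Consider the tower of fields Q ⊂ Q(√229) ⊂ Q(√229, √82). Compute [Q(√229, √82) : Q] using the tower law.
[Q(√229, √82) : Q] = 4

[Q(√229):Q] = 2 (min poly x^2 - 229, irreducible since 229 is squarefree > 1). For the top step, suppose √82 ∈ Q(√229), say √82 = c + d√229 with c, d ∈ Q. Squaring: 82 = c^2 + 229d^2 + 2cd√229. Since √229 ∉ Q this forces 2cd = 0. If d = 0 then √82 = c ∈ Q, contradicting 82 squarefree > 1. If c = 0 then 82 = 229d^2, so 229·82 = (229d)^2 is a perfect square in Q — but 229·82 = 18778 is not a perfect square (since 229 and 82 are distinct squarefree integers). Contradiction. Hence √82 ∉ Q(√229), so x^2 - 82 stays irreducible over Q(√229) and [Q(√229, √82) : Q(√229)] = 2. By the tower law, [Q(√229, √82) : Q] = 2 · 2 = 4.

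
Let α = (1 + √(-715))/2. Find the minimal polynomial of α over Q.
m_α(x) = x^2 - x + 179

From 2α - 1 = √(-715), squaring gives (2α - 1)^2 = -715, i.e. 4α^2 - 4α + 1 = -715, so α^2 - α + (1 + 715)/4 = 0. Since -715 ≡ 1 (mod 4), (1 + 715)/4 = 179 ∈ Z. The polynomial x^2 - x + 179 has discriminant 1 - 4·(179) = -715, which is not a perfect square in Q (d = -715 is squarefree and ≠ 1), so x^2 - x + 179 is irreducible over Q. It is the minimal polynomial of α.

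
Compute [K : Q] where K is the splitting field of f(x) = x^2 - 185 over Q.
[K : Q] = 2

f(x) = x^2 - 185 factors as (x - √185)(x + √185). The splitting field is K = Q(√185). Since 185 is squarefree and > 1, it is not a perfect square, so x^2 - 185 is irreducible over Q and [Q(√185) : Q] = 2. Hence [K : Q] = 2.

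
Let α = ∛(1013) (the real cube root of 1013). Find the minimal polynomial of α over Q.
m_α(x) = x^3 - 1013

α satisfies α^3 = 1013, so x^3 - 1013 annihilates α. By the rational root test, a rational root p/q (in lowest terms) of x^3 - 1013 would satisfy p^3 = 1013 q^3, forcing q = 1 and p^3 = 1013; but 1013 is not a perfect cube, contradiction. A monic cubic over Q with no rational root is irreducible (any nontrivial factorization would include a linear factor). Hence x^3 - 1013 is the minimal polynomial of α, and in particular [Q(α):Q] = 3.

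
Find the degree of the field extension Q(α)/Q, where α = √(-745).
[Q(α):Q] = 2

[Q(α):Q] equals the degree of the minimal polynomial of α. Here α^2 = -745 and x^2 + 745 is irreducible (d = -745 is squarefree, ≠ 1, hence not a square), so deg(m_α) = 2. Thus [Q(α):Q] = 2.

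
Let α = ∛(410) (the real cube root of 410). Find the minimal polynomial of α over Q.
m_α(x) = x^3 - 410

α satisfies α^3 = 410, so x^3 - 410 annihilates α. By the rational root test, a rational root p/q (in lowest terms) of x^3 - 410 would satisfy p^3 = 410 q^3, forcing q = 1 and p^3 = 410; but 410 is not a perfect cube, contradiction. A monic cubic over Q with no rational root is irreducible (any nontrivial factorization would include a linear factor). Hence x^3 - 410 is the minimal polynomial of α, and in particular [Q(α):Q] = 3.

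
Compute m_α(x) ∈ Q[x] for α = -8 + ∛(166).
m_α(x) = x^3 + 24x^2 + 192x + 346

Set β = α + 8 = ∛(166), so β^3 = 166. Then (α + 8)^3 - 166 = 0, i.e. α is a root of g(x) = (x + 8)^3 - 166 = x^3 + 24x^2 + 192x + 346. Since g(x) = h(x + 8) where h(x) = x^3 - 166, and h is irreducible over Q (because 166 is not a perfect cube, so h has no rational root, and a monic cubic with no rational root is irreducible), g is also irreducible (irreducibility is preserved under the substitution x → x + 8). Hence m_α(x) = x^3 + 24x^2 + 192x + 346.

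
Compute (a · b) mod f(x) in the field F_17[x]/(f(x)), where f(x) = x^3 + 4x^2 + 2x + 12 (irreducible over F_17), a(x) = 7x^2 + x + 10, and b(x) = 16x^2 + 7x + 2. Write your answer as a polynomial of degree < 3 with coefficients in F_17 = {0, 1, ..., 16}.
a · b ≡ 10x^2 + 4x + 9 (mod f(x))

Multiply in F_17[x]: a(x)·b(x) = (7x^2 + x + 10)·(16x^2 + 7x + 2) = 10x^4 + 14x^3 + 11x^2 + 4x + 3. This has degree ≥ 3, so divide by f(x) over F_17: 10x^4 + 14x^3 + 11x^2 + 4x + 3 = (10x + 8)·(x^3 + 4x^2 + 2x + 12) + (10x^2 + 4x + 9). Hence a·b ≡ 10x^2 + 4x + 9 (mod f). (F_17[x]/(f) is a field with 17^3 = 4913 elements since f is irreducible of degree 3.)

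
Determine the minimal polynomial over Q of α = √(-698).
m_α(x) = x^2 + 698

α satisfies α^2 + 698 = 0, so x^2 + 698 annihilates α. Since d = -698 is squarefree and ≠ 1, it is not a perfect square in Q, so x^2 + 698 has no rational root and is therefore irreducible over Q (a degree-2 polynomial over a field is irreducible iff it has no root). Hence m_α(x) = x^2 + 698.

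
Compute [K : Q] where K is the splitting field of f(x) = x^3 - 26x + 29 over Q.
[K : Q] = 6

By the rational root test, any rational root of the monic integer polynomial f(x) = x^3 - 26x + 29 must be an integer dividing the constant term 29, i.e. one of ±{1, 29}. Evaluating: f(1) = 4, f(-1) = 54, f(29) = 23664, f(-29) = -23606; none is 0, so f has no rational root and is therefore irreducible over Q (a cubic with no linear factor over a field is irreducible). For an irreducible cubic, the Galois group is A_3 or S_3 according as the discriminant disc(f) = -4a^3 - 27b^2 = -4·(-26)^3 - 27·(29)^2 = 47597 is or is not a square in Q. Here disc(f) = 47597 is not a perfect square in Q, so the Galois group of f over Q is not contained in A_3 and must be all of S_3. The splitting field has degree |S_3| = 6 over Q, so [K : Q] = 6.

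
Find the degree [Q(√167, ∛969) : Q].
[Q(√167, ∛969) : Q] = 6

Let L = Q(√167, ∛969). Since Q(√167) ⊂ L and [Q(√167):Q] = 2, the tower law gives 2 | [L:Q]. Likewise Q(∛969) ⊂ L with [Q(∛969):Q] = 3 (because 969 is not a perfect cube), so 3 | [L:Q]. As gcd(2,3) = 1, [L:Q] is divisible by 6. Conversely L is generated over Q by √167 and ∛969, so [L:Q] ≤ 2·3 = 6. Therefore [Q(√167, ∛969) : Q] = 6.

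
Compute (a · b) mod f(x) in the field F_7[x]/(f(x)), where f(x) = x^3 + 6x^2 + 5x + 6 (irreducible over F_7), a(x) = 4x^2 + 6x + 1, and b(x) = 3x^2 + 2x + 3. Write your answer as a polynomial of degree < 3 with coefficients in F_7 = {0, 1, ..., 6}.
a · b ≡ 5x^2 + 3x + 6 (mod f(x))

Multiply in F_7[x]: a(x)·b(x) = (4x^2 + 6x + 1)·(3x^2 + 2x + 3) = 5x^4 + 5x^3 + 6x^2 + 6x + 3. This has degree ≥ 3, so divide by f(x) over F_7: 5x^4 + 5x^3 + 6x^2 + 6x + 3 = (5x + 3)·(x^3 + 6x^2 + 5x + 6) + (5x^2 + 3x + 6). Hence a·b ≡ 5x^2 + 3x + 6 (mod f). (F_7[x]/(f) is a field with 7^3 = 343 elements since f is irreducible of degree 3.)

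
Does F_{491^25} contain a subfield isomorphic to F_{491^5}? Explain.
Yes: F_{491^5} is a subfield of F_{491^25}

F_{p^m} embeds in F_{p^n} iff m | n (since F_{p^n} is the splitting field of x^(p^n) - x, and F_{p^m} ⊂ F_{p^n} forces p^n to be a power of p^m, i.e. m | n; conversely if m | n then every root of x^(p^m) - x is a root of x^(p^n) - x). Here 5 | 25 (since 25 = 5·5), so F_{491^5} is a subfield of F_{491^25}, and [F_{491^25} : F_{491^5}] = 25/5 = 5.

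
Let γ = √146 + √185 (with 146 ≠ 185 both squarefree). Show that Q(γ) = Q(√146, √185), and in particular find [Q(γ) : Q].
[Q(γ) : Q] = 4 (equivalently, Q(γ) = Q(√146, √185))

Obviously Q(γ) ⊆ Q(√146, √185), and [Q(√146, √185):Q] = 4 (since 146, 185 are distinct squarefree integers > 1 with 27010 not a perfect square). To show equality we compute the minimal polynomial of γ. From γ = √146 + √185: γ^2 = 146 + 2√(27010) + 185 = 331 + 2√(27010), so γ^2 - 331 = 2√(27010); squaring, (γ^2 - 331)^2 = 4·27010, i.e. γ^4 - 662γ^2 + 109561 - 108040 = 0, i.e. γ^4 - 662γ^2 + 1521 = 0. So γ is a root of x^4 - 662x^2 + 1521. This polynomial is irreducible over Q: it has no rational root (each ±√146 ± √185 is irrational), and any factorization into two quadratics over Q would force √(27010) ∈ Q (pairing opposite roots) or √146, √185 ∈ Q (other pairings), all impossible. Hence [Q(γ):Q] = 4 = [Q(√146, √185):Q], so Q(γ) = Q(√146, √185).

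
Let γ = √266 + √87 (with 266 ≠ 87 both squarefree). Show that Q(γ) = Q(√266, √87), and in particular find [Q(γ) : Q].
[Q(γ) : Q] = 4 (equivalently, Q(γ) = Q(√266, √87))

Obviously Q(γ) ⊆ Q(√266, √87), and [Q(√266, √87):Q] = 4 (since 266, 87 are distinct squarefree integers > 1 with 23142 not a perfect square). To show equality we compute the minimal polynomial of γ. From γ = √266 + √87: γ^2 = 266 + 2√(23142) + 87 = 353 + 2√(23142), so γ^2 - 353 = 2√(23142); squaring, (γ^2 - 353)^2 = 4·23142, i.e. γ^4 - 706γ^2 + 124609 - 92568 = 0, i.e. γ^4 - 706γ^2 + 32041 = 0. So γ is a root of x^4 - 706x^2 + 32041. This polynomial is irreducible over Q: it has no rational root (each ±√266 ± √87 is irrational), and any factorization into two quadratics over Q would force √(23142) ∈ Q (pairing opposite roots) or √266, √87 ∈ Q (other pairings), all impossible. Hence [Q(γ):Q] = 4 = [Q(√266, √87):Q], so Q(γ) = Q(√266, √87).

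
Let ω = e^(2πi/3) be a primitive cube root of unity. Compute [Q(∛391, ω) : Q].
[Q(∛391, ω) : Q] = 6

[Q(∛391):Q] = 3 (min poly x^3 - 391, irreducible since 391 is not a perfect cube). [Q(ω):Q] = 2 (min poly x^2 + x + 1). Since Q(∛391) ⊂ R and ω ∉ R, we have ω ∉ Q(∛391), so x^2 + x + 1 remains irreducible over Q(∛391) and [Q(∛391, ω) : Q(∛391)] = 2. By the tower law, [Q(∛391, ω) : Q] = 3 · 2 = 6. (In fact Q(∛391, ω) is the splitting field of x^3 - 391 over Q.)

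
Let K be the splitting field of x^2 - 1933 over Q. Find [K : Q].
[K : Q] = 2

f(x) = x^2 - 1933 factors as (x - √1933)(x + √1933). The splitting field is K = Q(√1933). Since 1933 is squarefree and > 1, it is not a perfect square, so x^2 - 1933 is irreducible over Q and [Q(√1933) : Q] = 2. Hence [K : Q] = 2.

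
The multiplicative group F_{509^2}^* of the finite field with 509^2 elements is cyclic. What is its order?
|F_{509^2}^*| = 259080

F_{509^2} has 509^2 = 259081 elements; its multiplicative group consists of all nonzero elements, so |F_{509^2}^*| = 259081 - 1 = 259080. (It is cyclic since any finite subgroup of the multiplicative group of a field is cyclic.)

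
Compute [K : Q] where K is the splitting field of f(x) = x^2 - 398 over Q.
[K : Q] = 2

f(x) = x^2 - 398 factors as (x - √398)(x + √398). The splitting field is K = Q(√398). Since 398 is squarefree and > 1, it is not a perfect square, so x^2 - 398 is irreducible over Q and [Q(√398) : Q] = 2. Hence [K : Q] = 2.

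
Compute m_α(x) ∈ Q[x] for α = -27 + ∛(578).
m_α(x) = x^3 + 81x^2 + 2187x + 19105

Set β = α + 27 = ∛(578), so β^3 = 578. Then (α + 27)^3 - 578 = 0, i.e. α is a root of g(x) = (x + 27)^3 - 578 = x^3 + 81x^2 + 2187x + 19105. Since g(x) = h(x + 27) where h(x) = x^3 - 578, and h is irreducible over Q (because 578 is not a perfect cube, so h has no rational root, and a monic cubic with no rational root is irreducible), g is also irreducible (irreducibility is preserved under the substitution x → x + 27). Hence m_α(x) = x^3 + 81x^2 + 2187x + 19105.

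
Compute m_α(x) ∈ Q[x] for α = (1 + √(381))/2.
m_α(x) = x^2 - x - 95

From 2α - 1 = √(381), squaring gives (2α - 1)^2 = 381, i.e. 4α^2 - 4α + 1 = 381, so α^2 - α + (1 - 381)/4 = 0. Since 381 ≡ 1 (mod 4), (1 - 381)/4 = -95 ∈ Z. The polynomial x^2 - x - 95 has discriminant 1 - 4·(-95) = 381, which is not a perfect square in Q (d = 381 is squarefree and ≠ 1), so x^2 - x - 95 is irreducible over Q. It is the minimal polynomial of α.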